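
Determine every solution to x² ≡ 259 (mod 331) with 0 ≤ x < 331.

Since 331 ≡ 3 (mod 4), a square root of 259 is 259^((331+1)/4) = 259^83 mod 331.
Repeated squaring: 259^2≡219, 259^4≡297, 259^8≡163, 259^16≡89, 259^32≡308, 259^64≡198 (mod 331).
259^83 = 259^(64+16+2+1) ≡ 212 (mod 331).
Check: 212² = 44944 ≡ 259 (mod 331). The two roots are 119 and 212.

119, 212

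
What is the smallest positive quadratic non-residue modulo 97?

(2/97) = +1, so 2 is a residue.
(3/97) = +1, so 3 is a residue.
(4/97) = +1, so 4 is a residue.
(5/97) = −1, so 5 is the smallest positive non-residue mod 97.

5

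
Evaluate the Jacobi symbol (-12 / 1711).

1

First reduce: -12 ≡ 1699 (mod 1711).
Reciprocity: 1699 ≡ 3 and 1711 ≡ 3 (mod 4), so (1699/1711) = −(1711/1699).
Reduce top mod 1699: now compute (12/1699).
Pull out 2^2: since 1699 ≡ 3 (mod 8), (2/1699) = -1, so (2/1699)^2 = +1.
Reciprocity: 3 ≡ 3 and 1699 ≡ 3 (mod 4), so (3/1699) = −(1699/3).
Reduce top mod 3: now compute (1/3).
Reached (1/3) = 1. Collecting the sign flips along the way, the symbol is +1.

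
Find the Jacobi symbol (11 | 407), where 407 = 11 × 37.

0

Reciprocity: 11 ≡ 3 and 407 ≡ 3 (mod 4), so (11/407) = −(407/11).
Reduce top mod 11: now compute (0/11).
Top reduces to 0: gcd > 1, so the symbol is 0.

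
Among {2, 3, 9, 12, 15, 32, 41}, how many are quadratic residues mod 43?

(2/43) = -1 → non-residue.
(3/43) = -1 → non-residue.
(9/43) = +1 → QR.
(12/43) = -1 → non-residue.
(15/43) = +1 → QR.
(32/43) = -1 → non-residue.
(41/43) = +1 → QR.
Total quadratic residues among the 7: 3.

3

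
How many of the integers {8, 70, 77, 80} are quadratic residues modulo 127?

(8/127) = +1 → QR.
(70/127) = +1 → QR.
(77/127) = -1 → non-residue.
(80/127) = -1 → non-residue.
Total quadratic residues among the 4: 2.

2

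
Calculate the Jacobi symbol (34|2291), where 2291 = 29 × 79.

Pull out 2: since 2291 ≡ 3 (mod 8), (2/2291) = -1.
Reciprocity: 17 ≡ 1 and 2291 ≡ 3 (mod 4), so (17/2291) = +(2291/17).
Reduce top mod 17: now compute (13/17).
Reciprocity: 13 ≡ 1 and 17 ≡ 1 (mod 4), so (13/17) = +(17/13).
Reduce top mod 13: now compute (4/13).
Pull out 2^2: since 13 ≡ 5 (mod 8), (2/13) = -1, so (2/13)^2 = +1.
Reached (1/13) = 1. Collecting the sign flips along the way, the symbol is -1.

-1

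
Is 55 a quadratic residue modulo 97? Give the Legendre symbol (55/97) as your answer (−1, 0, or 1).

Reciprocity: 55 ≡ 3 and 97 ≡ 1 (mod 4), so (55/97) = +(97/55).
Reduce top mod 55: now compute (42/55).
Pull out 2: since 55 ≡ 7 (mod 8), (2/55) = +1.
Reciprocity: 21 ≡ 1 and 55 ≡ 3 (mod 4), so (21/55) = +(55/21).
Reduce top mod 21: now compute (13/21).
Reciprocity: 13 ≡ 1 and 21 ≡ 1 (mod 4), so (13/21) = +(21/13).
Reduce top mod 13: now compute (8/13).
Pull out 2^3: since 13 ≡ 5 (mod 8), (2/13) = -1, so (2/13)^3 = -1.
Reached (1/13) = 1. Collecting the sign flips along the way, the symbol is -1.

-1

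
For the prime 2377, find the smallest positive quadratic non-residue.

5

(2/2377) = +1, so 2 is a residue.
(3/2377) = +1, so 3 is a residue.
(4/2377) = +1, so 4 is a residue.
(5/2377) = −1, so 5 is the smallest positive non-residue mod 2377.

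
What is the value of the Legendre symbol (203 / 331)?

Reciprocity: 203 ≡ 3 and 331 ≡ 3 (mod 4), so (203/331) = −(331/203).
Reduce top mod 203: now compute (128/203).
Pull out 2^7: since 203 ≡ 3 (mod 8), (2/203) = -1, so (2/203)^7 = -1.
Reached (1/203) = 1. Collecting the sign flips along the way, the symbol is +1.

1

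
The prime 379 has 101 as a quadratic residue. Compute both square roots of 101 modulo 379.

187, 192

Since 379 ≡ 3 (mod 4), a square root of 101 is 101^((379+1)/4) = 101^95 mod 379.
Repeated squaring: 101^2≡347, 101^4≡266, 101^8≡262, 101^16≡45, 101^32≡130, 101^64≡224 (mod 379).
101^95 = 101^(64+16+8+4+2+1) ≡ 187 (mod 379).
Check: 187² = 34969 ≡ 101 (mod 379). The two roots are 187 and 192.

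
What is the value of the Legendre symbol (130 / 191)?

Pull out 2: since 191 ≡ 7 (mod 8), (2/191) = +1.
Reciprocity: 65 ≡ 1 and 191 ≡ 3 (mod 4), so (65/191) = +(191/65).
Reduce top mod 65: now compute (61/65).
Reciprocity: 61 ≡ 1 and 65 ≡ 1 (mod 4), so (61/65) = +(65/61).
Reduce top mod 61: now compute (4/61).
Pull out 2^2: since 61 ≡ 5 (mod 8), (2/61) = -1, so (2/61)^2 = +1.
Reached (1/61) = 1. Collecting the sign flips along the way, the symbol is +1.

1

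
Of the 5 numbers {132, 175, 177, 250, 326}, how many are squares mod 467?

3

(132/467) = -1 → non-residue.
(175/467) = +1 → QR.
(177/467) = +1 → QR.
(250/467) = +1 → QR.
(326/467) = -1 → non-residue.
Total quadratic residues among the 5: 3.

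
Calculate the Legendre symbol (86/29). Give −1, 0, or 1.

Euler's criterion: (86/29) ≡ 28^14 (mod 29).
28^2 ≡ 1 (mod 29)
28^4 ≡ 1 (mod 29)
28^8 ≡ 1 (mod 29)
28^14 = 28^(8+4+2) ≡ 1 (mod 29).
Result is 1, so (86/29) = 1.

1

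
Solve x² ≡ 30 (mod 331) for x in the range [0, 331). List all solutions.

Since 331 ≡ 3 (mod 4), a square root of 30 is 30^((331+1)/4) = 30^83 mod 331.
Repeated squaring: 30^2≡238, 30^4≡43, 30^8≡194, 30^16≡233, 30^32≡5, 30^64≡25 (mod 331).
30^83 = 30^(64+16+2+1) ≡ 19 (mod 331).
Check: 19² = 361 ≡ 30 (mod 331). The two roots are 19 and 312.

19, 312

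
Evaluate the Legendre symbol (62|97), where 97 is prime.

Euler's criterion: (62/97) ≡ 62^48 (mod 97).
62^2 ≡ 61 (mod 97)
62^4 ≡ 35 (mod 97)
62^8 ≡ 61 (mod 97)
62^16 ≡ 35 (mod 97)
62^32 ≡ 61 (mod 97)
62^48 = 62^(32+16) ≡ 1 (mod 97).
Result is 1, so (62/97) = 1.

1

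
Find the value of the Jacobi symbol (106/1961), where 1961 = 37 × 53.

Pull out 2: since 1961 ≡ 1 (mod 8), (2/1961) = +1.
Reciprocity: 53 ≡ 1 and 1961 ≡ 1 (mod 4), so (53/1961) = +(1961/53).
Reduce top mod 53: now compute (0/53).
Top reduces to 0: gcd > 1, so the symbol is 0.

0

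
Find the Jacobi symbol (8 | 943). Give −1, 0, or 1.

1

Pull out 2^3: since 943 ≡ 7 (mod 8), (2/943) = +1, so (2/943)^3 = +1.
Reached (1/943) = 1. Collecting the sign flips along the way, the symbol is +1.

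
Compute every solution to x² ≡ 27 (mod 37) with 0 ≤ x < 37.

8, 29

37 ≡ 1 (mod 4), so we find a root by search.
Trying successive values, 8² = 64 ≡ 27 (mod 37). The other root is 37 − 8 = 29.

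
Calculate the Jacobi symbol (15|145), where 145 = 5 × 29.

0

Reciprocity: 15 ≡ 3 and 145 ≡ 1 (mod 4), so (15/145) = +(145/15).
Reduce top mod 15: now compute (10/15).
Pull out 2: since 15 ≡ 7 (mod 8), (2/15) = +1.
Reciprocity: 5 ≡ 1 and 15 ≡ 3 (mod 4), so (5/15) = +(15/5).
Reduce top mod 5: now compute (0/5).
Top reduces to 0: gcd > 1, so the symbol is 0.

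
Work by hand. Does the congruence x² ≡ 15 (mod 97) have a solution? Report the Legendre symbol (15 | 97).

Euler's criterion: (15/97) ≡ 15^48 (mod 97).
15^2 ≡ 31 (mod 97)
15^4 ≡ 88 (mod 97)
15^8 ≡ 81 (mod 97)
15^16 ≡ 62 (mod 97)
15^32 ≡ 61 (mod 97)
15^48 = 15^(32+16) ≡ 96 (mod 97).
Result is 96 ≡ −1, so (15/97) = −1.

-1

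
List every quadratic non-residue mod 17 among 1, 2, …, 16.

Square k = 1,…,8 (k and 17−k give the same square):
1²=1, 2²=4, 3²=9, 4²=16, 5²≡8, 6²≡2, 7²≡15, 8²≡13 (mod 17).
The residues are {1, 2, 4, 8, 9, 13, 15, 16}; the non-residues are the remaining 8 nonzero classes.

3,5,6,7,10,11,12,14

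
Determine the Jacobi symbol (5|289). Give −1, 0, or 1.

Reciprocity: 5 ≡ 1 and 289 ≡ 1 (mod 4), so (5/289) = +(289/5).
Reduce top mod 5: now compute (4/5).
Pull out 2^2: since 5 ≡ 5 (mod 8), (2/5) = -1, so (2/5)^2 = +1.
Reached (1/5) = 1. Collecting the sign flips along the way, the symbol is +1.

1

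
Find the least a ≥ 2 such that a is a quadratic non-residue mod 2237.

2

(2/2237) = −1, so 2 is the smallest positive non-residue mod 2237.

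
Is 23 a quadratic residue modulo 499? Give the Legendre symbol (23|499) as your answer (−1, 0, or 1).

Euler's criterion: (23/499) ≡ 23^249 (mod 499).
23^2 ≡ 30 (mod 499)
23^4 ≡ 401 (mod 499)
23^8 ≡ 123 (mod 499)
23^16 ≡ 159 (mod 499)
23^32 ≡ 331 (mod 499)
23^64 ≡ 280 (mod 499)
23^128 ≡ 57 (mod 499)
23^249 = 23^(128+64+32+16+8+1) ≡ 498 (mod 499).
Result is 498 ≡ −1, so (23/499) = −1.

-1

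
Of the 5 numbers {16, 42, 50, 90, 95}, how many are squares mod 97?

3

(16/97) = +1 → QR.
(42/97) = -1 → non-residue.
(50/97) = +1 → QR.
(90/97) = -1 → non-residue.
(95/97) = +1 → QR.
Total quadratic residues among the 5: 3.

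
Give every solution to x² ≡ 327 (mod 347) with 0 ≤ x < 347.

Since 347 ≡ 3 (mod 4), a square root of 327 is 327^((347+1)/4) = 327^87 mod 347.
Repeated squaring: 327^2≡53, 327^4≡33, 327^8≡48, 327^16≡222, 327^32≡10, 327^64≡100 (mod 347).
327^87 = 327^(64+16+4+2+1) ≡ 158 (mod 347).
Check: 158² = 24964 ≡ 327 (mod 347). The two roots are 158 and 189.

158, 189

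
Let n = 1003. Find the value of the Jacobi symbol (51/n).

0

Reciprocity: 51 ≡ 3 and 1003 ≡ 3 (mod 4), so (51/1003) = −(1003/51).
Reduce top mod 51: now compute (34/51).
Pull out 2: since 51 ≡ 3 (mod 8), (2/51) = -1.
Reciprocity: 17 ≡ 1 and 51 ≡ 3 (mod 4), so (17/51) = +(51/17).
Reduce top mod 17: now compute (0/17).
Top reduces to 0: gcd > 1, so the symbol is 0.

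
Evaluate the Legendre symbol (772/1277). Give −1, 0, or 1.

Pull out 2^2: since 1277 ≡ 5 (mod 8), (2/1277) = -1, so (2/1277)^2 = +1.
Reciprocity: 193 ≡ 1 and 1277 ≡ 1 (mod 4), so (193/1277) = +(1277/193).
Reduce top mod 193: now compute (119/193).
Reciprocity: 119 ≡ 3 and 193 ≡ 1 (mod 4), so (119/193) = +(193/119).
Reduce top mod 119: now compute (74/119).
Pull out 2: since 119 ≡ 7 (mod 8), (2/119) = +1.
Reciprocity: 37 ≡ 1 and 119 ≡ 3 (mod 4), so (37/119) = +(119/37).
Reduce top mod 37: now compute (8/37).
Pull out 2^3: since 37 ≡ 5 (mod 8), (2/37) = -1, so (2/37)^3 = -1.
Reached (1/37) = 1. Collecting the sign flips along the way, the symbol is -1.

-1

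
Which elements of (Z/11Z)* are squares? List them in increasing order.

Square k = 1,…,5 (k and 11−k give the same square):
1²=1, 2²=4, 3²=9, 4²≡5, 5²≡3 (mod 11).
So the quadratic residues mod 11 are {1, 3, 4, 5, 9}.

1 3 4 5 9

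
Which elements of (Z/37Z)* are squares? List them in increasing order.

1 3 4 7 9 10 11 12 16 21 25 26 27 28 30 33 34 36

Square k = 1,…,18 (k and 37−k give the same square):
1²=1, 2²=4, 3²=9, 4²=16, 5²=25, 6²=36, 7²≡12, 8²≡27, 9²≡7, 10²≡26, 11²≡10, 12²≡33, 13²≡21, 14²≡11, 15²≡3, 16²≡34, 17²≡30, 18²≡28 (mod 37).
So the quadratic residues mod 37 are {1, 3, 4, 7, 9, 10, 11, 12, 16, 21, 25, 26, 27, 28, 30, 33, 34, 36}.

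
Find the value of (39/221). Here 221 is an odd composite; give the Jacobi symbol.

Reciprocity: 39 ≡ 3 and 221 ≡ 1 (mod 4), so (39/221) = +(221/39).
Reduce top mod 39: now compute (26/39).
Pull out 2: since 39 ≡ 7 (mod 8), (2/39) = +1.
Reciprocity: 13 ≡ 1 and 39 ≡ 3 (mod 4), so (13/39) = +(39/13).
Reduce top mod 13: now compute (0/13).
Top reduces to 0: gcd > 1, so the symbol is 0.

0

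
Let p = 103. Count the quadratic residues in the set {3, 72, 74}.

(3/103) = -1 → non-residue.
(72/103) = +1 → QR.
(74/103) = -1 → non-residue.
Total quadratic residues among the 3: 1.

1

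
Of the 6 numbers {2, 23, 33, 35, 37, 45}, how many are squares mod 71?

3

(2/71) = +1 → QR.
(23/71) = -1 → non-residue.
(33/71) = -1 → non-residue.
(35/71) = -1 → non-residue.
(37/71) = +1 → QR.
(45/71) = +1 → QR.
Total quadratic residues among the 6: 3.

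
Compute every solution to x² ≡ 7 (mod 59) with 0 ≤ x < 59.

Since 59 ≡ 3 (mod 4), a square root of 7 is 7^((59+1)/4) = 7^15 mod 59.
Repeated squaring: 7^2≡49, 7^4≡41, 7^8≡29 (mod 59).
7^15 = 7^(8+4+2+1) ≡ 19 (mod 59).
Check: 19² = 361 ≡ 7 (mod 59). The two roots are 19 and 40.

19, 40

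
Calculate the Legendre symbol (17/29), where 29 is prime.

Reciprocity: 17 ≡ 1 and 29 ≡ 1 (mod 4), so (17/29) = +(29/17).
Reduce top mod 17: now compute (12/17).
Pull out 2^2: since 17 ≡ 1 (mod 8), (2/17) = +1, so (2/17)^2 = +1.
Reciprocity: 3 ≡ 3 and 17 ≡ 1 (mod 4), so (3/17) = +(17/3).
Reduce top mod 3: now compute (2/3).
Pull out 2: since 3 ≡ 3 (mod 8), (2/3) = -1.
Reached (1/3) = 1. Collecting the sign flips along the way, the symbol is -1.

-1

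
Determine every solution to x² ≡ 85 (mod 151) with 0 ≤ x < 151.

Since 151 ≡ 3 (mod 4), a square root of 85 is 85^((151+1)/4) = 85^38 mod 151.
Repeated squaring: 85^2≡128, 85^4≡76, 85^8≡38, 85^16≡85, 85^32≡128 (mod 151).
85^38 = 85^(32+4+2) ≡ 38 (mod 151).
Check: 38² = 1444 ≡ 85 (mod 151). The two roots are 38 and 113.

38, 113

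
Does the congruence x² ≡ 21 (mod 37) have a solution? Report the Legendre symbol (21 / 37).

1

Reciprocity: 21 ≡ 1 and 37 ≡ 1 (mod 4), so (21/37) = +(37/21).
Reduce top mod 21: now compute (16/21).
Pull out 2^4: since 21 ≡ 5 (mod 8), (2/21) = -1, so (2/21)^4 = +1.
Reached (1/21) = 1. Collecting the sign flips along the way, the symbol is +1.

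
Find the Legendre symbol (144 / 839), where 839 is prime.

Pull out 2^4: since 839 ≡ 7 (mod 8), (2/839) = +1, so (2/839)^4 = +1.
Reciprocity: 9 ≡ 1 and 839 ≡ 3 (mod 4), so (9/839) = +(839/9).
Reduce top mod 9: now compute (2/9).
Pull out 2: since 9 ≡ 1 (mod 8), (2/9) = +1.
Reached (1/9) = 1. Collecting the sign flips along the way, the symbol is +1.

1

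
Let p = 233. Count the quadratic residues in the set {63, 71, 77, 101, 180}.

3

(63/233) = +1 → QR.
(71/233) = +1 → QR.
(77/233) = -1 → non-residue.
(101/233) = +1 → QR.
(180/233) = -1 → non-residue.
Total quadratic residues among the 5: 3.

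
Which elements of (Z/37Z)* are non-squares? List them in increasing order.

Square k = 1,…,18 (k and 37−k give the same square):
1²=1, 2²=4, 3²=9, 4²=16, 5²=25, 6²=36, 7²≡12, 8²≡27, 9²≡7, 10²≡26, 11²≡10, 12²≡33, 13²≡21, 14²≡11, 15²≡3, 16²≡34, 17²≡30, 18²≡28 (mod 37).
The residues are {1, 3, 4, 7, 9, 10, 11, 12, 16, 21, 25, 26, 27, 28, 30, 33, 34, 36}; the non-residues are the remaining 18 nonzero classes.

2, 5, 6, 8, 13, 14, 15, 17, 18, 19, 20, 22, 23, 24, 29, 31, 32, 35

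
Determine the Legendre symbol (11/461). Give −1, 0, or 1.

-1

Euler's criterion: (11/461) ≡ 11^230 (mod 461).
11^2 ≡ 121 (mod 461)
11^4 ≡ 350 (mod 461)
11^8 ≡ 335 (mod 461)
11^16 ≡ 202 (mod 461)
11^32 ≡ 236 (mod 461)
11^64 ≡ 376 (mod 461)
11^128 ≡ 310 (mod 461)
11^230 = 11^(128+64+32+4+2) ≡ 460 (mod 461).
Result is 460 ≡ −1, so (11/461) = −1.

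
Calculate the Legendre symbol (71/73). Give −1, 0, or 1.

Reciprocity: 71 ≡ 3 and 73 ≡ 1 (mod 4), so (71/73) = +(73/71).
Reduce top mod 71: now compute (2/71).
Pull out 2: since 71 ≡ 7 (mod 8), (2/71) = +1.
Reached (1/71) = 1. Collecting the sign flips along the way, the symbol is +1.

1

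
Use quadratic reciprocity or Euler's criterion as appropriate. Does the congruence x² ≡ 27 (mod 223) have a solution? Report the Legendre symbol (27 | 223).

Reciprocity: 27 ≡ 3 and 223 ≡ 3 (mod 4), so (27/223) = −(223/27).
Reduce top mod 27: now compute (7/27).
Reciprocity: 7 ≡ 3 and 27 ≡ 3 (mod 4), so (7/27) = −(27/7).
Reduce top mod 7: now compute (6/7).
Pull out 2: since 7 ≡ 7 (mod 8), (2/7) = +1.
Reciprocity: 3 ≡ 3 and 7 ≡ 3 (mod 4), so (3/7) = −(7/3).
Reduce top mod 3: now compute (1/3).
Reached (1/3) = 1. Collecting the sign flips along the way, the symbol is -1.

-1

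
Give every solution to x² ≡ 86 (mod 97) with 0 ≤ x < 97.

97 ≡ 1 (mod 4), so we find a root by search.
Trying successive values, 38² = 1444 ≡ 86 (mod 97). The other root is 97 − 38 = 59.

38, 59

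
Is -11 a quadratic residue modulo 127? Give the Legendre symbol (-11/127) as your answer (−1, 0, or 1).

First reduce: -11 ≡ 116 (mod 127).
Pull out 2^2: since 127 ≡ 7 (mod 8), (2/127) = +1, so (2/127)^2 = +1.
Reciprocity: 29 ≡ 1 and 127 ≡ 3 (mod 4), so (29/127) = +(127/29).
Reduce top mod 29: now compute (11/29).
Reciprocity: 11 ≡ 3 and 29 ≡ 1 (mod 4), so (11/29) = +(29/11).
Reduce top mod 11: now compute (7/11).
Reciprocity: 7 ≡ 3 and 11 ≡ 3 (mod 4), so (7/11) = −(11/7).
Reduce top mod 7: now compute (4/7).
Pull out 2^2: since 7 ≡ 7 (mod 8), (2/7) = +1, so (2/7)^2 = +1.
Reached (1/7) = 1. Collecting the sign flips along the way, the symbol is -1.

-1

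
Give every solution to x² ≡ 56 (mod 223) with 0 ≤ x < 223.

Since 223 ≡ 3 (mod 4), a square root of 56 is 56^((223+1)/4) = 56^56 mod 223.
Repeated squaring: 56^2≡14, 56^4≡196, 56^8≡60, 56^16≡32, 56^32≡132 (mod 223).
56^56 = 56^(32+16+8) ≡ 112 (mod 223).
Check: 112² = 12544 ≡ 56 (mod 223). The two roots are 111 and 112.

111, 112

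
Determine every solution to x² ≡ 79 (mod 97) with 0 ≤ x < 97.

46, 51

97 ≡ 1 (mod 4), so we find a root by search.
Trying successive values, 46² = 2116 ≡ 79 (mod 97). The other root is 97 − 46 = 51.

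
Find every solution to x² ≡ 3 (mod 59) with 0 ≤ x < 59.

Since 59 ≡ 3 (mod 4), a square root of 3 is 3^((59+1)/4) = 3^15 mod 59.
Repeated squaring: 3^2≡9, 3^4≡22, 3^8≡12 (mod 59).
3^15 = 3^(8+4+2+1) ≡ 48 (mod 59).
Check: 48² = 2304 ≡ 3 (mod 59). The two roots are 11 and 48.

11, 48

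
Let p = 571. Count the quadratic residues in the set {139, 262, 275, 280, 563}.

(139/571) = +1 → QR.
(262/571) = -1 → non-residue.
(275/571) = +1 → QR.
(280/571) = +1 → QR.
(563/571) = +1 → QR.
Total quadratic residues among the 5: 4.

4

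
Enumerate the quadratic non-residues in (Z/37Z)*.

Square k = 1,…,18 (k and 37−k give the same square):
1²=1, 2²=4, 3²=9, 4²=16, 5²=25, 6²=36, 7²≡12, 8²≡27, 9²≡7, 10²≡26, 11²≡10, 12²≡33, 13²≡21, 14²≡11, 15²≡3, 16²≡34, 17²≡30, 18²≡28 (mod 37).
The residues are {1, 3, 4, 7, 9, 10, 11, 12, 16, 21, 25, 26, 27, 28, 30, 33, 34, 36}; the non-residues are the remaining 18 nonzero classes.

2, 5, 6, 8, 13, 14, 15, 17, 18, 19, 20, 22, 23, 24, 29, 31, 32, 35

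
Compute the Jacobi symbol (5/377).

-1

Reciprocity: 5 ≡ 1 and 377 ≡ 1 (mod 4), so (5/377) = +(377/5).
Reduce top mod 5: now compute (2/5).
Pull out 2: since 5 ≡ 5 (mod 8), (2/5) = -1.
Reached (1/5) = 1. Collecting the sign flips along the way, the symbol is -1.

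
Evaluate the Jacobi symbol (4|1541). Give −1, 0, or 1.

1

Pull out 2^2: since 1541 ≡ 5 (mod 8), (2/1541) = -1, so (2/1541)^2 = +1.
Reached (1/1541) = 1. Collecting the sign flips along the way, the symbol is +1.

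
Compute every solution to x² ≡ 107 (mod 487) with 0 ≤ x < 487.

113, 374

Since 487 ≡ 3 (mod 4), a square root of 107 is 107^((487+1)/4) = 107^122 mod 487.
Repeated squaring: 107^2≡248, 107^4≡142, 107^8≡197, 107^16≡336, 107^32≡399, 107^64≡439 (mod 487).
107^122 = 107^(64+32+16+8+2) ≡ 374 (mod 487).
Check: 374² = 139876 ≡ 107 (mod 487). The two roots are 113 and 374.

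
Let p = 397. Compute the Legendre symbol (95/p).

-1

Euler's criterion: (95/397) ≡ 95^198 (mod 397).
95^2 ≡ 291 (mod 397)
95^4 ≡ 120 (mod 397)
95^8 ≡ 108 (mod 397)
95^16 ≡ 151 (mod 397)
95^32 ≡ 172 (mod 397)
95^64 ≡ 206 (mod 397)
95^128 ≡ 354 (mod 397)
95^198 = 95^(128+64+4+2) ≡ 396 (mod 397).
Result is 396 ≡ −1, so (95/397) = −1.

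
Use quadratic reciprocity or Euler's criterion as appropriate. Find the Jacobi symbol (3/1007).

Reciprocity: 3 ≡ 3 and 1007 ≡ 3 (mod 4), so (3/1007) = −(1007/3).
Reduce top mod 3: now compute (2/3).
Pull out 2: since 3 ≡ 3 (mod 8), (2/3) = -1.
Reached (1/3) = 1. Collecting the sign flips along the way, the symbol is +1.

1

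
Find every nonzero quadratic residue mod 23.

Square k = 1,…,11 (k and 23−k give the same square):
1²=1, 2²=4, 3²=9, 4²=16, 5²≡2, 6²≡13, 7²≡3, 8²≡18, 9²≡12, 10²≡8, 11²≡6 (mod 23).
So the quadratic residues mod 23 are {1, 2, 3, 4, 6, 8, 9, 12, 13, 16, 18}.

1,2,3,4,6,8,9,12,13,16,18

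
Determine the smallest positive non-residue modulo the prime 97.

(2/97) = +1, so 2 is a residue.
(3/97) = +1, so 3 is a residue.
(4/97) = +1, so 4 is a residue.
(5/97) = −1, so 5 is the smallest positive non-residue mod 97.

5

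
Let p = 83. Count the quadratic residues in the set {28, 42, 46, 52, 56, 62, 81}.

2

(28/83) = +1 → QR.
(42/83) = -1 → non-residue.
(46/83) = -1 → non-residue.
(52/83) = -1 → non-residue.
(56/83) = -1 → non-residue.
(62/83) = -1 → non-residue.
(81/83) = +1 → QR.
Total quadratic residues among the 7: 2.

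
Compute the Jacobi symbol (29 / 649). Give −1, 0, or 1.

-1

Reciprocity: 29 ≡ 1 and 649 ≡ 1 (mod 4), so (29/649) = +(649/29).
Reduce top mod 29: now compute (11/29).
Reciprocity: 11 ≡ 3 and 29 ≡ 1 (mod 4), so (11/29) = +(29/11).
Reduce top mod 11: now compute (7/11).
Reciprocity: 7 ≡ 3 and 11 ≡ 3 (mod 4), so (7/11) = −(11/7).
Reduce top mod 7: now compute (4/7).
Pull out 2^2: since 7 ≡ 7 (mod 8), (2/7) = +1, so (2/7)^2 = +1.
Reached (1/7) = 1. Collecting the sign flips along the way, the symbol is -1.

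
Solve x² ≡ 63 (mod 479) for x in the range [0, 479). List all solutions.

Since 479 ≡ 3 (mod 4), a square root of 63 is 63^((479+1)/4) = 63^120 mod 479.
Repeated squaring: 63^2≡137, 63^4≡88, 63^8≡80, 63^16≡173, 63^32≡231, 63^64≡192 (mod 479).
63^120 = 63^(64+32+16+8) ≡ 365 (mod 479).
Check: 365² = 133225 ≡ 63 (mod 479). The two roots are 114 and 365.

114, 365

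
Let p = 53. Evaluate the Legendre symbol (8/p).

-1

Pull out 2^3: since 53 ≡ 5 (mod 8), (2/53) = -1, so (2/53)^3 = -1.
Reached (1/53) = 1. Collecting the sign flips along the way, the symbol is -1.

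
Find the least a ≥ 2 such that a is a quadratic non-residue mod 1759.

(2/1759) = +1, so 2 is a residue.
(3/1759) = −1, so 3 is the smallest positive non-residue mod 1759.

3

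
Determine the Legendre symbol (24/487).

-1

Pull out 2^3: since 487 ≡ 7 (mod 8), (2/487) = +1, so (2/487)^3 = +1.
Reciprocity: 3 ≡ 3 and 487 ≡ 3 (mod 4), so (3/487) = −(487/3).
Reduce top mod 3: now compute (1/3).
Reached (1/3) = 1. Collecting the sign flips along the way, the symbol is -1.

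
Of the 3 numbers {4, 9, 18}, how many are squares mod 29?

2

(4/29) = +1 → QR.
(9/29) = +1 → QR.
(18/29) = -1 → non-residue.
Total quadratic residues among the 3: 2.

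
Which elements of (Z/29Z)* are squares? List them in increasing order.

Square k = 1,…,14 (k and 29−k give the same square):
1²=1, 2²=4, 3²=9, 4²=16, 5²=25, 6²≡7, 7²≡20, 8²≡6, 9²≡23, 10²≡13, 11²≡5, 12²≡28, 13²≡24, 14²≡22 (mod 29).
So the quadratic residues mod 29 are {1, 4, 5, 6, 7, 9, 13, 16, 20, 22, 23, 24, 25, 28}.

1, 4, 5, 6, 7, 9, 13, 16, 20, 22, 23, 24, 25, 28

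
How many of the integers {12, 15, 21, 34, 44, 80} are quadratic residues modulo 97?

(12/97) = +1 → QR.
(15/97) = -1 → non-residue.
(21/97) = -1 → non-residue.
(34/97) = -1 → non-residue.
(44/97) = +1 → QR.
(80/97) = -1 → non-residue.
Total quadratic residues among the 6: 2.

2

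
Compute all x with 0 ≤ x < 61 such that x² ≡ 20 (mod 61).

61 ≡ 1 (mod 4), so we find a root by search.
Trying successive values, 9² = 81 ≡ 20 (mod 61). The other root is 61 − 9 = 52.

9, 52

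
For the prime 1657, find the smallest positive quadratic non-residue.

5

(2/1657) = +1, so 2 is a residue.
(3/1657) = +1, so 3 is a residue.
(4/1657) = +1, so 4 is a residue.
(5/1657) = −1, so 5 is the smallest positive non-residue mod 1657.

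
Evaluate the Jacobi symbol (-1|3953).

First reduce: -1 ≡ 3952 (mod 3953).
Pull out 2^4: since 3953 ≡ 1 (mod 8), (2/3953) = +1, so (2/3953)^4 = +1.
Reciprocity: 247 ≡ 3 and 3953 ≡ 1 (mod 4), so (247/3953) = +(3953/247).
Reduce top mod 247: now compute (1/247).
Reached (1/247) = 1. Collecting the sign flips along the way, the symbol is +1.

1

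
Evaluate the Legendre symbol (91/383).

-1

Reciprocity: 91 ≡ 3 and 383 ≡ 3 (mod 4), so (91/383) = −(383/91).
Reduce top mod 91: now compute (19/91).
Reciprocity: 19 ≡ 3 and 91 ≡ 3 (mod 4), so (19/91) = −(91/19).
Reduce top mod 19: now compute (15/19).
Reciprocity: 15 ≡ 3 and 19 ≡ 3 (mod 4), so (15/19) = −(19/15).
Reduce top mod 15: now compute (4/15).
Pull out 2^2: since 15 ≡ 7 (mod 8), (2/15) = +1, so (2/15)^2 = +1.
Reached (1/15) = 1. Collecting the sign flips along the way, the symbol is -1.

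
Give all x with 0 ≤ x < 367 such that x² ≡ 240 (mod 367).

53, 314

Since 367 ≡ 3 (mod 4), a square root of 240 is 240^((367+1)/4) = 240^92 mod 367.
Repeated squaring: 240^2≡348, 240^4≡361, 240^8≡36, 240^16≡195, 240^32≡224, 240^64≡264 (mod 367).
240^92 = 240^(64+16+8+4) ≡ 53 (mod 367).
Check: 53² = 2809 ≡ 240 (mod 367). The two roots are 53 and 314.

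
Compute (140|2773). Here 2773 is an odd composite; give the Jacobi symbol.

-1

Pull out 2^2: since 2773 ≡ 5 (mod 8), (2/2773) = -1, so (2/2773)^2 = +1.
Reciprocity: 35 ≡ 3 and 2773 ≡ 1 (mod 4), so (35/2773) = +(2773/35).
Reduce top mod 35: now compute (8/35).
Pull out 2^3: since 35 ≡ 3 (mod 8), (2/35) = -1, so (2/35)^3 = -1.
Reached (1/35) = 1. Collecting the sign flips along the way, the symbol is -1.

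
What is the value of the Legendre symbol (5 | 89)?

Reciprocity: 5 ≡ 1 and 89 ≡ 1 (mod 4), so (5/89) = +(89/5).
Reduce top mod 5: now compute (4/5).
Pull out 2^2: since 5 ≡ 5 (mod 8), (2/5) = -1, so (2/5)^2 = +1.
Reached (1/5) = 1. Collecting the sign flips along the way, the symbol is +1.

1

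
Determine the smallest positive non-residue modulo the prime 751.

(2/751) = +1, so 2 is a residue.
(3/751) = −1, so 3 is the smallest positive non-residue mod 751.

3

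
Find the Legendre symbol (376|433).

Euler's criterion: (376/433) ≡ 376^216 (mod 433).
376^2 ≡ 218 (mod 433)
376^4 ≡ 327 (mod 433)
376^8 ≡ 411 (mod 433)
376^16 ≡ 51 (mod 433)
376^32 ≡ 3 (mod 433)
376^64 ≡ 9 (mod 433)
376^128 ≡ 81 (mod 433)
376^216 = 376^(128+64+16+8) ≡ 432 (mod 433).
Result is 432 ≡ −1, so (376/433) = −1.

-1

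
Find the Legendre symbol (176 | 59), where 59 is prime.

Euler's criterion: (176/59) ≡ 58^29 (mod 59).
58^2 ≡ 1 (mod 59)
58^4 ≡ 1 (mod 59)
58^8 ≡ 1 (mod 59)
58^16 ≡ 1 (mod 59)
58^29 = 58^(16+8+4+1) ≡ 58 (mod 59).
Result is 58 ≡ −1, so (176/59) = −1.

-1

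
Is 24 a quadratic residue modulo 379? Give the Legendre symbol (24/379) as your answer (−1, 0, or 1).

1

Pull out 2^3: since 379 ≡ 3 (mod 8), (2/379) = -1, so (2/379)^3 = -1.
Reciprocity: 3 ≡ 3 and 379 ≡ 3 (mod 4), so (3/379) = −(379/3).
Reduce top mod 3: now compute (1/3).
Reached (1/3) = 1. Collecting the sign flips along the way, the symbol is +1.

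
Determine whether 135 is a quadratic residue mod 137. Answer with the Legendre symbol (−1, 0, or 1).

1

Euler's criterion: (135/137) ≡ 135^68 (mod 137).
135^2 ≡ 4 (mod 137)
135^4 ≡ 16 (mod 137)
135^8 ≡ 119 (mod 137)
135^16 ≡ 50 (mod 137)
135^32 ≡ 34 (mod 137)
135^64 ≡ 60 (mod 137)
135^68 = 135^(64+4) ≡ 1 (mod 137).
Result is 1, so (135/137) = 1.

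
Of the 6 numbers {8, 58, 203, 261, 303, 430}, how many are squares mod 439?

(8/439) = +1 → QR.
(58/439) = +1 → QR.
(203/439) = +1 → QR.
(261/439) = +1 → QR.
(303/439) = +1 → QR.
(430/439) = -1 → non-residue.
Total quadratic residues among the 6: 5.

5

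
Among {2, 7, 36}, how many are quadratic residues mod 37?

(2/37) = -1 → non-residue.
(7/37) = +1 → QR.
(36/37) = +1 → QR.
Total quadratic residues among the 3: 2.

2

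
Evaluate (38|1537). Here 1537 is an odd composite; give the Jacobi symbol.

1

Pull out 2: since 1537 ≡ 1 (mod 8), (2/1537) = +1.
Reciprocity: 19 ≡ 3 and 1537 ≡ 1 (mod 4), so (19/1537) = +(1537/19).
Reduce top mod 19: now compute (17/19).
Reciprocity: 17 ≡ 1 and 19 ≡ 3 (mod 4), so (17/19) = +(19/17).
Reduce top mod 17: now compute (2/17).
Pull out 2: since 17 ≡ 1 (mod 8), (2/17) = +1.
Reached (1/17) = 1. Collecting the sign flips along the way, the symbol is +1.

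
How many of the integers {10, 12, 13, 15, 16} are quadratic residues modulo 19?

(10/19) = -1 → non-residue.
(12/19) = -1 → non-residue.
(13/19) = -1 → non-residue.
(15/19) = -1 → non-residue.
(16/19) = +1 → QR.
Total quadratic residues among the 5: 1.

1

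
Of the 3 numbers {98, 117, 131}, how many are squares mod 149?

(98/149) = -1 → non-residue.
(117/149) = -1 → non-residue.
(131/149) = -1 → non-residue.
Total quadratic residues among the 3: 0.

0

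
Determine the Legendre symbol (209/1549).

-1

Reciprocity: 209 ≡ 1 and 1549 ≡ 1 (mod 4), so (209/1549) = +(1549/209).
Reduce top mod 209: now compute (86/209).
Pull out 2: since 209 ≡ 1 (mod 8), (2/209) = +1.
Reciprocity: 43 ≡ 3 and 209 ≡ 1 (mod 4), so (43/209) = +(209/43).
Reduce top mod 43: now compute (37/43).
Reciprocity: 37 ≡ 1 and 43 ≡ 3 (mod 4), so (37/43) = +(43/37).
Reduce top mod 37: now compute (6/37).
Pull out 2: since 37 ≡ 5 (mod 8), (2/37) = -1.
Reciprocity: 3 ≡ 3 and 37 ≡ 1 (mod 4), so (3/37) = +(37/3).
Reduce top mod 3: now compute (1/3).
Reached (1/3) = 1. Collecting the sign flips along the way, the symbol is -1.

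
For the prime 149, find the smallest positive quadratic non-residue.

(2/149) = −1, so 2 is the smallest positive non-residue mod 149.

2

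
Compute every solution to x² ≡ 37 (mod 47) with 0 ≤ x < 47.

15, 32

Since 47 ≡ 3 (mod 4), a square root of 37 is 37^((47+1)/4) = 37^12 mod 47.
Repeated squaring: 37^2≡6, 37^4≡36, 37^8≡27 (mod 47).
37^12 = 37^(8+4) ≡ 32 (mod 47).
Check: 32² = 1024 ≡ 37 (mod 47). The two roots are 15 and 32.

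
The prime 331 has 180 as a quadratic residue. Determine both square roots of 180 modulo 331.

Since 331 ≡ 3 (mod 4), a square root of 180 is 180^((331+1)/4) = 180^83 mod 331.
Repeated squaring: 180^2≡293, 180^4≡120, 180^8≡167, 180^16≡85, 180^32≡274, 180^64≡270 (mod 331).
180^83 = 180^(64+16+2+1) ≡ 74 (mod 331).
Check: 74² = 5476 ≡ 180 (mod 331). The two roots are 74 and 257.

74, 257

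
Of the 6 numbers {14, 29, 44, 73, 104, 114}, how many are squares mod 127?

3

(14/127) = -1 → non-residue.
(29/127) = -1 → non-residue.
(44/127) = +1 → QR.
(73/127) = +1 → QR.
(104/127) = +1 → QR.
(114/127) = -1 → non-residue.
Total quadratic residues among the 6: 3.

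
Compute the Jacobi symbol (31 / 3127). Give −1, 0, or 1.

1

Reciprocity: 31 ≡ 3 and 3127 ≡ 3 (mod 4), so (31/3127) = −(3127/31).
Reduce top mod 31: now compute (27/31).
Reciprocity: 27 ≡ 3 and 31 ≡ 3 (mod 4), so (27/31) = −(31/27).
Reduce top mod 27: now compute (4/27).
Pull out 2^2: since 27 ≡ 3 (mod 8), (2/27) = -1, so (2/27)^2 = +1.
Reached (1/27) = 1. Collecting the sign flips along the way, the symbol is +1.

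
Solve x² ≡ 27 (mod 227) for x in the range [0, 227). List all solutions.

77, 150

Since 227 ≡ 3 (mod 4), a square root of 27 is 27^((227+1)/4) = 27^57 mod 227.
Repeated squaring: 27^2≡48, 27^4≡34, 27^8≡21, 27^16≡214, 27^32≡169 (mod 227).
27^57 = 27^(32+16+8+1) ≡ 77 (mod 227).
Check: 77² = 5929 ≡ 27 (mod 227). The two roots are 77 and 150.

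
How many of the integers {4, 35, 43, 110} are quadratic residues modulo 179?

3

(4/179) = +1 → QR.
(35/179) = -1 → non-residue.
(43/179) = +1 → QR.
(110/179) = +1 → QR.
Total quadratic residues among the 4: 3.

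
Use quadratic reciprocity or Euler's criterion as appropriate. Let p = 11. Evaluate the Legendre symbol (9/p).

Euler's criterion: (9/11) ≡ 9^5 (mod 11).
9^2 ≡ 4 (mod 11)
9^4 ≡ 5 (mod 11)
9^5 = 9^(4+1) ≡ 1 (mod 11).
Result is 1, so (9/11) = 1.

1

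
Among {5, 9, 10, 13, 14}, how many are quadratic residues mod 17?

(5/17) = -1 → non-residue.
(9/17) = +1 → QR.
(10/17) = -1 → non-residue.
(13/17) = +1 → QR.
(14/17) = -1 → non-residue.
Total quadratic residues among the 5: 2.

2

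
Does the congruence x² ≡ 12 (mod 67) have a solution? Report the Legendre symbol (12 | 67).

Euler's criterion: (12/67) ≡ 12^33 (mod 67).
12^2 ≡ 10 (mod 67)
12^4 ≡ 33 (mod 67)
12^8 ≡ 17 (mod 67)
12^16 ≡ 21 (mod 67)
12^32 ≡ 39 (mod 67)
12^33 = 12^(32+1) ≡ 66 (mod 67).
Result is 66 ≡ −1, so (12/67) = −1.

-1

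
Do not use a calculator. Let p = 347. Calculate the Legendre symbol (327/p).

Euler's criterion: (327/347) ≡ 327^173 (mod 347).
327^2 ≡ 53 (mod 347)
327^4 ≡ 33 (mod 347)
327^8 ≡ 48 (mod 347)
327^16 ≡ 222 (mod 347)
327^32 ≡ 10 (mod 347)
327^64 ≡ 100 (mod 347)
327^128 ≡ 284 (mod 347)
327^173 = 327^(128+32+8+4+1) ≡ 1 (mod 347).
Result is 1, so (327/347) = 1.

1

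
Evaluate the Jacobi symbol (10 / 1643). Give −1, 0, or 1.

Pull out 2: since 1643 ≡ 3 (mod 8), (2/1643) = -1.
Reciprocity: 5 ≡ 1 and 1643 ≡ 3 (mod 4), so (5/1643) = +(1643/5).
Reduce top mod 5: now compute (3/5).
Reciprocity: 3 ≡ 3 and 5 ≡ 1 (mod 4), so (3/5) = +(5/3).
Reduce top mod 3: now compute (2/3).
Pull out 2: since 3 ≡ 3 (mod 8), (2/3) = -1.
Reached (1/3) = 1. Collecting the sign flips along the way, the symbol is +1.

1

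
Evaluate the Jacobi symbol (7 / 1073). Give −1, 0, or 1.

Reciprocity: 7 ≡ 3 and 1073 ≡ 1 (mod 4), so (7/1073) = +(1073/7).
Reduce top mod 7: now compute (2/7).
Pull out 2: since 7 ≡ 7 (mod 8), (2/7) = +1.
Reached (1/7) = 1. Collecting the sign flips along the way, the symbol is +1.

1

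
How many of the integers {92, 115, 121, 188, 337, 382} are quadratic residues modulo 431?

(92/431) = +1 → QR.
(115/431) = +1 → QR.
(121/431) = +1 → QR.
(188/431) = -1 → non-residue.
(337/431) = +1 → QR.
(382/431) = -1 → non-residue.
Total quadratic residues among the 6: 4.

4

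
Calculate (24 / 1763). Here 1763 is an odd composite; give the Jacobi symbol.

Pull out 2^3: since 1763 ≡ 3 (mod 8), (2/1763) = -1, so (2/1763)^3 = -1.
Reciprocity: 3 ≡ 3 and 1763 ≡ 3 (mod 4), so (3/1763) = −(1763/3).
Reduce top mod 3: now compute (2/3).
Pull out 2: since 3 ≡ 3 (mod 8), (2/3) = -1.
Reached (1/3) = 1. Collecting the sign flips along the way, the symbol is -1.

-1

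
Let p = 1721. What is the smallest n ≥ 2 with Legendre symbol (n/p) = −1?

3

(2/1721) = +1, so 2 is a residue.
(3/1721) = −1, so 3 is the smallest positive non-residue mod 1721.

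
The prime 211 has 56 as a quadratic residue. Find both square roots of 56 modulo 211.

30, 181

Since 211 ≡ 3 (mod 4), a square root of 56 is 56^((211+1)/4) = 56^53 mod 211.
Repeated squaring: 56^2≡182, 56^4≡208, 56^8≡9, 56^16≡81, 56^32≡20 (mod 211).
56^53 = 56^(32+16+4+1) ≡ 30 (mod 211).
Check: 30² = 900 ≡ 56 (mod 211). The two roots are 30 and 181.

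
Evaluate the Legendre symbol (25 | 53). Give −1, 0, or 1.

1

Euler's criterion: (25/53) ≡ 25^26 (mod 53).
25^2 ≡ 42 (mod 53)
25^4 ≡ 15 (mod 53)
25^8 ≡ 13 (mod 53)
25^16 ≡ 10 (mod 53)
25^26 = 25^(16+8+2) ≡ 1 (mod 53).
Result is 1, so (25/53) = 1.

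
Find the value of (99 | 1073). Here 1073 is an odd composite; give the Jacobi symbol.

Reciprocity: 99 ≡ 3 and 1073 ≡ 1 (mod 4), so (99/1073) = +(1073/99).
Reduce top mod 99: now compute (83/99).
Reciprocity: 83 ≡ 3 and 99 ≡ 3 (mod 4), so (83/99) = −(99/83).
Reduce top mod 83: now compute (16/83).
Pull out 2^4: since 83 ≡ 3 (mod 8), (2/83) = -1, so (2/83)^4 = +1.
Reached (1/83) = 1. Collecting the sign flips along the way, the symbol is -1.

-1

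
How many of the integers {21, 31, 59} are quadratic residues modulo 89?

(21/89) = +1 → QR.
(31/89) = -1 → non-residue.
(59/89) = -1 → non-residue.
Total quadratic residues among the 3: 1.

1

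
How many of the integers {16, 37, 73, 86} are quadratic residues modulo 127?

(16/127) = +1 → QR.
(37/127) = +1 → QR.
(73/127) = +1 → QR.
(86/127) = -1 → non-residue.
Total quadratic residues among the 4: 3.

3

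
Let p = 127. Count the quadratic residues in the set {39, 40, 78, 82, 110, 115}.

2

(39/127) = -1 → non-residue.
(40/127) = -1 → non-residue.
(78/127) = -1 → non-residue.
(82/127) = +1 → QR.
(110/127) = -1 → non-residue.
(115/127) = +1 → QR.
Total quadratic residues among the 6: 2.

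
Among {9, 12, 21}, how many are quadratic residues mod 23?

(9/23) = +1 → QR.
(12/23) = +1 → QR.
(21/23) = -1 → non-residue.
Total quadratic residues among the 3: 2.

2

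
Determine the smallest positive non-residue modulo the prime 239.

(2/239) = +1, so 2 is a residue.
(3/239) = +1, so 3 is a residue.
(4/239) = +1, so 4 is a residue.
(5/239) = +1, so 5 is a residue.
(6/239) = +1, so 6 is a residue.
(7/239) = −1, so 7 is the smallest positive non-residue mod 239.

7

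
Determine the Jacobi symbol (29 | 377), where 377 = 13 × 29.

0

Reciprocity: 29 ≡ 1 and 377 ≡ 1 (mod 4), so (29/377) = +(377/29).
Reduce top mod 29: now compute (0/29).
Top reduces to 0: gcd > 1, so the symbol is 0.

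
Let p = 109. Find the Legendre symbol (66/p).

1

Pull out 2: since 109 ≡ 5 (mod 8), (2/109) = -1.
Reciprocity: 33 ≡ 1 and 109 ≡ 1 (mod 4), so (33/109) = +(109/33).
Reduce top mod 33: now compute (10/33).
Pull out 2: since 33 ≡ 1 (mod 8), (2/33) = +1.
Reciprocity: 5 ≡ 1 and 33 ≡ 1 (mod 4), so (5/33) = +(33/5).
Reduce top mod 5: now compute (3/5).
Reciprocity: 3 ≡ 3 and 5 ≡ 1 (mod 4), so (3/5) = +(5/3).
Reduce top mod 3: now compute (2/3).
Pull out 2: since 3 ≡ 3 (mod 8), (2/3) = -1.
Reached (1/3) = 1. Collecting the sign flips along the way, the symbol is +1.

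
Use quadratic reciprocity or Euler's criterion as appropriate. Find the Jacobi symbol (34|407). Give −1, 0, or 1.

1

Pull out 2: since 407 ≡ 7 (mod 8), (2/407) = +1.
Reciprocity: 17 ≡ 1 and 407 ≡ 3 (mod 4), so (17/407) = +(407/17).
Reduce top mod 17: now compute (16/17).
Pull out 2^4: since 17 ≡ 1 (mod 8), (2/17) = +1, so (2/17)^4 = +1.
Reached (1/17) = 1. Collecting the sign flips along the way, the symbol is +1.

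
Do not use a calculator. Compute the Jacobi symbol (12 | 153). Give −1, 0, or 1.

Pull out 2^2: since 153 ≡ 1 (mod 8), (2/153) = +1, so (2/153)^2 = +1.
Reciprocity: 3 ≡ 3 and 153 ≡ 1 (mod 4), so (3/153) = +(153/3).
Reduce top mod 3: now compute (0/3).
Top reduces to 0: gcd > 1, so the symbol is 0.

0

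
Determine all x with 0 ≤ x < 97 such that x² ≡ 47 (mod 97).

12, 85

97 ≡ 1 (mod 4), so we find a root by search.
Trying successive values, 12² = 144 ≡ 47 (mod 97). The other root is 97 − 12 = 85.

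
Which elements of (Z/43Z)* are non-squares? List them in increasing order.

Square k = 1,…,21 (k and 43−k give the same square):
1²=1, 2²=4, 3²=9, 4²=16, 5²=25, 6²=36, 7²≡6, 8²≡21, 9²≡38, 10²≡14, 11²≡35, 12²≡15, 13²≡40, 14²≡24, 15²≡10, 16²≡41, 17²≡31, 18²≡23, 19²≡17, 20²≡13, 21²≡11 (mod 43).
The residues are {1, 4, 6, 9, 10, 11, 13, 14, 15, 16, 17, 21, 23, 24, 25, 31, 35, 36, 38, 40, 41}; the non-residues are the remaining 21 nonzero classes.

2, 3, 5, 7, 8, 12, 18, 19, 20, 22, 26, 27, 28, 29, 30, 32, 33, 34, 37, 39, 42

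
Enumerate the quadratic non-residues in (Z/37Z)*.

Square k = 1,…,18 (k and 37−k give the same square):
1²=1, 2²=4, 3²=9, 4²=16, 5²=25, 6²=36, 7²≡12, 8²≡27, 9²≡7, 10²≡26, 11²≡10, 12²≡33, 13²≡21, 14²≡11, 15²≡3, 16²≡34, 17²≡30, 18²≡28 (mod 37).
The residues are {1, 3, 4, 7, 9, 10, 11, 12, 16, 21, 25, 26, 27, 28, 30, 33, 34, 36}; the non-residues are the remaining 18 nonzero classes.

2,5,6,8,13,14,15,17,18,19,20,22,23,24,29,31,32,35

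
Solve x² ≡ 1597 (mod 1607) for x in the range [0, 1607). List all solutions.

188, 1419

Since 1607 ≡ 3 (mod 4), a square root of 1597 is 1597^((1607+1)/4) = 1597^402 mod 1607.
Repeated squaring: 1597^2≡100, 1597^4≡358, 1597^8≡1211, 1597^16≡937, 1597^32≡547, 1597^64≡307, 1597^128≡1043, 1597^256≡1517 (mod 1607).
1597^402 = 1597^(256+128+16+2) ≡ 1419 (mod 1607).
Check: 1419² = 2013561 ≡ 1597 (mod 1607). The two roots are 188 and 1419.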